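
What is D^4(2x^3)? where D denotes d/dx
0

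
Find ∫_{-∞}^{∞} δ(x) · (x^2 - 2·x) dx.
0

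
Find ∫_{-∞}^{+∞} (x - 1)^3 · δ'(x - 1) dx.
0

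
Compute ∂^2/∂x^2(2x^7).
84 x^{5}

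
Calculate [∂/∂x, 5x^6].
30 x^{5}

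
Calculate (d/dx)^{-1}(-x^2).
- \frac{x^{3}}{3}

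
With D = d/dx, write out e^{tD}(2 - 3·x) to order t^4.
- 3 t - 3 x + 2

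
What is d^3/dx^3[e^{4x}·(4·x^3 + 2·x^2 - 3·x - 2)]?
\left(256 x^{3} + 704 x^{2} + 288 x - 200\right) e^{4 x}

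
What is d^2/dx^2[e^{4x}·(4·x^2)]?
\left(64 x^{2} + 64 x + 8\right) e^{4 x}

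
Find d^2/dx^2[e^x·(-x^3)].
- x \left(x^{2} + 6 x + 6\right) e^{x}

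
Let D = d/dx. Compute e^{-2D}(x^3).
x^{3} - 6 x^{2} + 12 x - 8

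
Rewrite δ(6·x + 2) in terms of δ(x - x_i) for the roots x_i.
\frac{\delta(x + 1/3)}{6}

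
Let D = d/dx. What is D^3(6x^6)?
720 x^{3}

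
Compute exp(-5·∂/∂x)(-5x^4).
- 5 x^{4} + 100 x^{3} - 750 x^{2} + 2500 x - 3125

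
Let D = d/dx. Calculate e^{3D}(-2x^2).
- 2 x^{2} - 12 x - 18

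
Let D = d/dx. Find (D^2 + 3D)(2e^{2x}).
20 e^{2 x}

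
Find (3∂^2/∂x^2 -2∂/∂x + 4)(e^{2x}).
12 e^{2 x}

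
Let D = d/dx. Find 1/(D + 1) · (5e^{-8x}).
- \frac{5 e^{- 8 x}}{7}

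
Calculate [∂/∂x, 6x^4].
24 x^{3}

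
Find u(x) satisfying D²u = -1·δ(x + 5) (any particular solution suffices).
-\frac{|x + 5|}{2}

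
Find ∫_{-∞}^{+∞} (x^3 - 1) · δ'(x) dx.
0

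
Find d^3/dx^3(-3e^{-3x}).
81 e^{- 3 x}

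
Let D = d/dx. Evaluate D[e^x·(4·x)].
4 \left(x + 1\right) e^{x}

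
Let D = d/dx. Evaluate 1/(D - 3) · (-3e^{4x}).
- 3 e^{4 x}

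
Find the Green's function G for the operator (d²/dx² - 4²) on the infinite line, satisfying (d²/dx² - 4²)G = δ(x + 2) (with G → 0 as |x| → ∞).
-\frac{e^{-4|x + 2|}}{8}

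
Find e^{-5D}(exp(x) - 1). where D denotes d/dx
e^{x - 5} - 1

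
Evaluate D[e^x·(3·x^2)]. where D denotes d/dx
3 x \left(x + 2\right) e^{x}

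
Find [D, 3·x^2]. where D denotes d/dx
6 x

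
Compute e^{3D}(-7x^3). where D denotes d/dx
- 7 x^{3} - 63 x^{2} - 189 x - 189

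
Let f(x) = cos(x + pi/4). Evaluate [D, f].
- \sin{\left(x + \frac{\pi}{4} \right)}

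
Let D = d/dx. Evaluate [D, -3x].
-3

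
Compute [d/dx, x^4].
4 x^{3}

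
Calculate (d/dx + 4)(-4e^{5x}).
- 36 e^{5 x}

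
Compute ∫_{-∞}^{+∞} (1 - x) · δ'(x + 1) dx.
1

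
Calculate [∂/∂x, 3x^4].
12 x^{3}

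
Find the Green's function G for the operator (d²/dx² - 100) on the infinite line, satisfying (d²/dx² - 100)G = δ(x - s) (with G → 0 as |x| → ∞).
-\frac{e^{-10|x-s|}}{20}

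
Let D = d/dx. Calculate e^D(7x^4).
7 x^{4} + 28 x^{3} + 42 x^{2} + 28 x + 7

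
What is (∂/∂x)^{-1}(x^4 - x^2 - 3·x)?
\frac{x^{5}}{5} - \frac{x^{3}}{3} - \frac{3 x^{2}}{2}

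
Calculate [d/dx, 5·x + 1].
5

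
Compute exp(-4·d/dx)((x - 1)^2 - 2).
x^{2} - 10 x + 23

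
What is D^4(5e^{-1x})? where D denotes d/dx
5 e^{- x}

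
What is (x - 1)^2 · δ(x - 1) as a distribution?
0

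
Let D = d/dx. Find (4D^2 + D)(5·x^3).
15 x \left(x + 8\right)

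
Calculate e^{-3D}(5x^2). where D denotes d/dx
5 x^{2} - 30 x + 45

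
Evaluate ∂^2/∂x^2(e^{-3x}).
9 e^{- 3 x}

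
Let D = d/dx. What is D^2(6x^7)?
252 x^{5}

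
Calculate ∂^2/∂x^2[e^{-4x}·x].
8 \left(2 x - 1\right) e^{- 4 x}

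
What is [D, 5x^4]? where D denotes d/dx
20 x^{3}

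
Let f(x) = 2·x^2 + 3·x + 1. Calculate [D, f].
4 x + 3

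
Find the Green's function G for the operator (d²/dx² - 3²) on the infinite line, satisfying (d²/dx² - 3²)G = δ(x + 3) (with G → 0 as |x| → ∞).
-\frac{e^{-3|x + 3|}}{6}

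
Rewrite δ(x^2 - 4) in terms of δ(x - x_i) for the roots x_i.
\frac{\delta(x + 2) + \delta(x - 2)}{4}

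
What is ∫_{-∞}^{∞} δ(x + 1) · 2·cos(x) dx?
2 \cos{\left(1 \right)}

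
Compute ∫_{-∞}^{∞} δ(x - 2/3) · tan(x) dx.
\tan{\left(\frac{2}{3} \right)}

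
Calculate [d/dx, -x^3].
- 3 x^{2}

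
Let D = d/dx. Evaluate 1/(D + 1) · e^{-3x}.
- \frac{e^{- 3 x}}{2}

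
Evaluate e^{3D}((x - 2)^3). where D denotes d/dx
x^{3} + 3 x^{2} + 3 x + 1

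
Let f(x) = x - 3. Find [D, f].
1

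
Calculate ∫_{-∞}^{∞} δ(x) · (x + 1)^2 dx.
1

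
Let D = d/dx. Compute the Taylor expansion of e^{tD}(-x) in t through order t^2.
- t - x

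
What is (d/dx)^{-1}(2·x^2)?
\frac{2 x^{3}}{3}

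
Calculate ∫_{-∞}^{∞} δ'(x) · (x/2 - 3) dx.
- \frac{1}{2}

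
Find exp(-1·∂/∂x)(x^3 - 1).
x^{3} - 3 x^{2} + 3 x - 2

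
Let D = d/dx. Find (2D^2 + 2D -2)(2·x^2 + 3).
- 4 x^{2} + 8 x + 2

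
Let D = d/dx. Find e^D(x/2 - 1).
\frac{x}{2} - \frac{1}{2}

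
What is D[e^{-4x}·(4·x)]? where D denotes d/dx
4 \left(1 - 4 x\right) e^{- 4 x}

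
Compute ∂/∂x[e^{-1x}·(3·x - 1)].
\left(4 - 3 x\right) e^{- x}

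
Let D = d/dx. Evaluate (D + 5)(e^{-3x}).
2 e^{- 3 x}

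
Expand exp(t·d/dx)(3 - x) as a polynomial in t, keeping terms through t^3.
- t - x + 3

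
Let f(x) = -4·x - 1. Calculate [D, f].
-4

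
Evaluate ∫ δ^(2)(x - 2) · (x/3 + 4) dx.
0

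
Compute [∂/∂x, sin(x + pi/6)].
\cos{\left(x + \frac{\pi}{6} \right)}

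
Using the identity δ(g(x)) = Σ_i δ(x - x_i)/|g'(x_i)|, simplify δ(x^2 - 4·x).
\frac{\delta(x - 4) + \delta(x)}{4}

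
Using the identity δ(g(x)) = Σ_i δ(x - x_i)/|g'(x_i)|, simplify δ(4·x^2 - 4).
\frac{\delta(x - 1) + \delta(x + 1)}{8}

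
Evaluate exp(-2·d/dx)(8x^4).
8 x^{4} - 64 x^{3} + 192 x^{2} - 256 x + 128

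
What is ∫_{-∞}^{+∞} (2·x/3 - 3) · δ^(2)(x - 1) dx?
0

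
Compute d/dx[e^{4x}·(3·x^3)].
x^{2} \left(12 x + 9\right) e^{4 x}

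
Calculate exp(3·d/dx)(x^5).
x^{5} + 15 x^{4} + 90 x^{3} + 270 x^{2} + 405 x + 243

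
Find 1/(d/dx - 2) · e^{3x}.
e^{3 x}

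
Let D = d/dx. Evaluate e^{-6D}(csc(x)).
\csc{\left(x - 6 \right)}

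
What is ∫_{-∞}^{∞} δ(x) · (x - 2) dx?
-2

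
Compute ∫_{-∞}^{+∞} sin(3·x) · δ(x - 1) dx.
\sin{\left(3 \right)}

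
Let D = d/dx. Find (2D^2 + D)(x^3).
3 x \left(x + 4\right)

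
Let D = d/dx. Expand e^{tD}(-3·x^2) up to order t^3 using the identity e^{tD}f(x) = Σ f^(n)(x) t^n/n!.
- 3 t^{2} - 6 t x - 3 x^{2}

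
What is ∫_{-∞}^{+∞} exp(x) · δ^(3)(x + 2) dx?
- \frac{1}{e^{2}}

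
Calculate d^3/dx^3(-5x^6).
- 600 x^{3}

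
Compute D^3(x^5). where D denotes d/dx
60 x^{2}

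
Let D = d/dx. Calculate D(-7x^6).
- 42 x^{5}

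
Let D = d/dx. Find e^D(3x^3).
3 x^{3} + 9 x^{2} + 9 x + 3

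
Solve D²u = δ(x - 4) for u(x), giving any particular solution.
\frac{|x - 4|}{2}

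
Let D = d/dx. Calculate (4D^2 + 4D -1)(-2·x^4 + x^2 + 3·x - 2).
2 x^{4} - 32 x^{3} - 97 x^{2} + 5 x + 22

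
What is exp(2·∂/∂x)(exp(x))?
e^{x + 2}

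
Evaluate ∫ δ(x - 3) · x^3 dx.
27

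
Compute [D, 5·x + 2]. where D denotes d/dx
5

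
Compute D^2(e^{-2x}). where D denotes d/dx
4 e^{- 2 x}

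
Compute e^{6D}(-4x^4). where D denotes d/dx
- 4 x^{4} - 96 x^{3} - 864 x^{2} - 3456 x - 5184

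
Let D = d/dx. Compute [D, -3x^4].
- 12 x^{3}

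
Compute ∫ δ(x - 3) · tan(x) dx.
\tan{\left(3 \right)}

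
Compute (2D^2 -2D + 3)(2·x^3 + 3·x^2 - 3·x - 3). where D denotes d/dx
6 x^{3} - 3 x^{2} + 3 x + 9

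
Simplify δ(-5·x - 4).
\frac{\delta(x + 4/5)}{5}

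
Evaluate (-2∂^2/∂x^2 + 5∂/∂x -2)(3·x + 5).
5 - 6 x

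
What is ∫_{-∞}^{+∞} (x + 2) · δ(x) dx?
2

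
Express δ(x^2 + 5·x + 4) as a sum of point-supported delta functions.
\frac{\delta(x + 4) + \delta(x + 1)}{3}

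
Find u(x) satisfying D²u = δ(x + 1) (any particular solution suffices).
\frac{|x + 1|}{2}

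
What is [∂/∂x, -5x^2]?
- 10 x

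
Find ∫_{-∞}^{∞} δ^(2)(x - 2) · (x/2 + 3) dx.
0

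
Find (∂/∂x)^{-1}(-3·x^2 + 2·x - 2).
- x^{3} + x^{2} - 2 x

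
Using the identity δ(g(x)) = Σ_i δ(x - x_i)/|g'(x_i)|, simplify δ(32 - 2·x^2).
\frac{\delta(x - 4) + \delta(x + 4)}{16}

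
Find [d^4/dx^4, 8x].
32\frac{d^{3}}{dx^{3}}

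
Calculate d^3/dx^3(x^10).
720 x^{7}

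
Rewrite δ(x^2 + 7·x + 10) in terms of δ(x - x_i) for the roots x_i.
\frac{\delta(x + 2) + \delta(x + 5)}{3}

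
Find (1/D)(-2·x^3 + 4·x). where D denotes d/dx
- \frac{x^{4}}{2} + 2 x^{2}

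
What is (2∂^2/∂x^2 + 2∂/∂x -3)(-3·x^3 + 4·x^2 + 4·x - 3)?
9 x^{3} - 30 x^{2} - 32 x + 33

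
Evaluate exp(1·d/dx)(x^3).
x^{3} + 3 x^{2} + 3 x + 1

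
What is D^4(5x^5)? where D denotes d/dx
600 x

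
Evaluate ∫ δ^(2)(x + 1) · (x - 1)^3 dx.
-12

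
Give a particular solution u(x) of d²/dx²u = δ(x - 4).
\frac{|x - 4|}{2}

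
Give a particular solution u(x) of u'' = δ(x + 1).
\frac{|x + 1|}{2}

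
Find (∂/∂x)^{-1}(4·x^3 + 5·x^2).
x^{4} + \frac{5 x^{3}}{3}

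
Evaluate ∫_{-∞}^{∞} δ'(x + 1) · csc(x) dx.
\cot{\left(1 \right)} \csc{\left(1 \right)}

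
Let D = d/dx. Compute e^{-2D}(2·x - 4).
2 x - 8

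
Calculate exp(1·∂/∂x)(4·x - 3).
4 x + 1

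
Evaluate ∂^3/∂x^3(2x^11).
1980 x^{8}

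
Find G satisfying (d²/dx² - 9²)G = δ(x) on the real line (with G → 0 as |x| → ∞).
-\frac{e^{-9|x|}}{18}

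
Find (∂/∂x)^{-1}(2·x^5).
\frac{x^{6}}{3}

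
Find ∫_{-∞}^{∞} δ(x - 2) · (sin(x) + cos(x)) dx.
\cos{\left(2 \right)} + \sin{\left(2 \right)}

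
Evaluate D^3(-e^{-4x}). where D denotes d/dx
64 e^{- 4 x}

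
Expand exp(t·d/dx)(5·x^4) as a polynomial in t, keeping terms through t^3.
5 x \left(4 t^{3} + 6 t^{2} x + 4 t x^{2} + x^{3}\right)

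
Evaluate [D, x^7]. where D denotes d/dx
7 x^{6}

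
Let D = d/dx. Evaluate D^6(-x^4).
0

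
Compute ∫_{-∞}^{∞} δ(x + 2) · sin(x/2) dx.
- \sin{\left(1 \right)}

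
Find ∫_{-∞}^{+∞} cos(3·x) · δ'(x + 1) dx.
- 3 \sin{\left(3 \right)}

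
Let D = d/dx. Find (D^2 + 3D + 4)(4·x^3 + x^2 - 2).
16 x^{3} + 40 x^{2} + 30 x - 6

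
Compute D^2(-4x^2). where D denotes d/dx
-8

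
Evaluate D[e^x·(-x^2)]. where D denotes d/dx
x \left(- x - 2\right) e^{x}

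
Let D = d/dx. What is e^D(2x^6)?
2 x^{6} + 12 x^{5} + 30 x^{4} + 40 x^{3} + 30 x^{2} + 12 x + 2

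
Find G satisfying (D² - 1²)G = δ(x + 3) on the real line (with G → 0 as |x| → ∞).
-\frac{e^{-|x + 3|}}{2}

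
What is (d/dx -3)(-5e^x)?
10 e^{x}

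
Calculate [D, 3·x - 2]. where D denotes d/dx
3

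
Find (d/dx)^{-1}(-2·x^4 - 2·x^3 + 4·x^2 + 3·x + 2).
- \frac{2 x^{5}}{5} - \frac{x^{4}}{2} + \frac{4 x^{3}}{3} + \frac{3 x^{2}}{2} + 2 x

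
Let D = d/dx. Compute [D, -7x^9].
- 63 x^{8}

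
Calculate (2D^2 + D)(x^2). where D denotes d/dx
2 x + 4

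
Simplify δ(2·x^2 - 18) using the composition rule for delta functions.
\frac{\delta(x - 3) + \delta(x + 3)}{12}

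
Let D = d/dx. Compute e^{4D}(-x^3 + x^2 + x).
- x^{3} - 11 x^{2} - 39 x - 44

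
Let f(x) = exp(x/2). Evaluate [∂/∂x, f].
\frac{e^{\frac{x}{2}}}{2}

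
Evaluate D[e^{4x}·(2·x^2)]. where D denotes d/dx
4 x \left(2 x + 1\right) e^{4 x}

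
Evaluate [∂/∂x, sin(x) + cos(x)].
- \sin{\left(x \right)} + \cos{\left(x \right)}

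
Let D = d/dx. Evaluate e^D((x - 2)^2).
x^{2} - 2 x + 1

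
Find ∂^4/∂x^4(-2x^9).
- 6048 x^{5}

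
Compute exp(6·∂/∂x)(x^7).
x^{7} + 42 x^{6} + 756 x^{5} + 7560 x^{4} + 45360 x^{3} + 163296 x^{2} + 326592 x + 279936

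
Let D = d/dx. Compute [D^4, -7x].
-28D^{3}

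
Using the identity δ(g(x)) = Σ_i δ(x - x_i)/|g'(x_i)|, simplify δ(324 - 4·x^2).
\frac{\delta(x - 9) + \delta(x + 9)}{72}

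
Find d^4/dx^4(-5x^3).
0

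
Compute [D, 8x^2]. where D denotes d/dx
16 x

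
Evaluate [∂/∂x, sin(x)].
\cos{\left(x \right)}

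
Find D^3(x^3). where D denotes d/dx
6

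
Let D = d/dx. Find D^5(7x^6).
5040 x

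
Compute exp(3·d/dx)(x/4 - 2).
\frac{x}{4} - \frac{5}{4}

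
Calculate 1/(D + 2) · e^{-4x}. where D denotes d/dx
- \frac{e^{- 4 x}}{2}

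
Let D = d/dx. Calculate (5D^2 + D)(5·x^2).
10 x + 50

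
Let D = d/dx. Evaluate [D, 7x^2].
14 x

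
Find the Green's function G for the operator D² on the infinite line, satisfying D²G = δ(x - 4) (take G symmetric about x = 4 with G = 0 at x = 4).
\frac{|x - 4|}{2}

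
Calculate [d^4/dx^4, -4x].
-16\frac{d^{3}}{dx^{3}}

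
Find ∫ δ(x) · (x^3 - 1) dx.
-1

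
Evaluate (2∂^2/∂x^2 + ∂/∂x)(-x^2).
- 2 x - 4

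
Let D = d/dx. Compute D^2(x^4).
12 x^{2}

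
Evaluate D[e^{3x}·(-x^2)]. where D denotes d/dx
x \left(- 3 x - 2\right) e^{3 x}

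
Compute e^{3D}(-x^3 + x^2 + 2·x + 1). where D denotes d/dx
- x^{3} - 8 x^{2} - 19 x - 11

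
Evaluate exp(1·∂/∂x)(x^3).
x^{3} + 3 x^{2} + 3 x + 1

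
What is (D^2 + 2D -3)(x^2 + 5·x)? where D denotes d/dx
- 3 x^{2} - 11 x + 12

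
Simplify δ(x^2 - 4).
\frac{\delta(x - 2) + \delta(x + 2)}{4}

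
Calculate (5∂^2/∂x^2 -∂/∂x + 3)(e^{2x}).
21 e^{2 x}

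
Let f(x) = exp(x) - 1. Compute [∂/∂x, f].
e^{x}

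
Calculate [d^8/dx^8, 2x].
16\frac{d^{7}}{dx^{7}}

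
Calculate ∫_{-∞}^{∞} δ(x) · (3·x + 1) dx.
1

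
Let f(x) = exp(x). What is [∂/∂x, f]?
e^{x}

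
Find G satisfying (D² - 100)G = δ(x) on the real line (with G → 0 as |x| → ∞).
-\frac{e^{-10|x|}}{20}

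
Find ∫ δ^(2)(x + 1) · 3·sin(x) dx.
3 \sin{\left(1 \right)}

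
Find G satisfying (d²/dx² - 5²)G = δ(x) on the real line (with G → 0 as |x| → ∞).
-\frac{e^{-5|x|}}{10}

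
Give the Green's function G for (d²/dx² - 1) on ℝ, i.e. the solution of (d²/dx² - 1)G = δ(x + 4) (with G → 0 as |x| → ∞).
-\frac{e^{-|x + 4|}}{2}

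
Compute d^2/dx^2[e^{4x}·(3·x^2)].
\left(48 x^{2} + 48 x + 6\right) e^{4 x}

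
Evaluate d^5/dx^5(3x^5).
360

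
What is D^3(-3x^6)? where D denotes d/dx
- 360 x^{3}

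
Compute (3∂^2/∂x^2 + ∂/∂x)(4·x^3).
12 x \left(x + 6\right)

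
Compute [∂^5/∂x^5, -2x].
-10\frac{d^{4}}{dx^{4}}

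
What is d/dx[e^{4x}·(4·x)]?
\left(16 x + 4\right) e^{4 x}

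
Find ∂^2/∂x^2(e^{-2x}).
4 e^{- 2 x}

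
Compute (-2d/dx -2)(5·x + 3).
- 10 x - 16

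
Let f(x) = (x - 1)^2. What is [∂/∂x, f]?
2 x - 2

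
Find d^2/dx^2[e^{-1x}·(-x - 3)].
\left(- x - 1\right) e^{- x}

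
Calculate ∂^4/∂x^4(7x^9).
21168 x^{5}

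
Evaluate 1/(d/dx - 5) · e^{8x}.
\frac{e^{8 x}}{3}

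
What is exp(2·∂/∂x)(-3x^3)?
- 3 x^{3} - 18 x^{2} - 36 x - 24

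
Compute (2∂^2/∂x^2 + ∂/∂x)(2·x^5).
10 x^{3} \left(x + 8\right)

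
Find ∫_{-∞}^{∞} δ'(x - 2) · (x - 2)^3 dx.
0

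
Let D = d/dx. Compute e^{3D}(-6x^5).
- 6 x^{5} - 90 x^{4} - 540 x^{3} - 1620 x^{2} - 2430 x - 1458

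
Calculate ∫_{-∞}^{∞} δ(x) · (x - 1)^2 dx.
1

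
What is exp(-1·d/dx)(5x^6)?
5 x^{6} - 30 x^{5} + 75 x^{4} - 100 x^{3} + 75 x^{2} - 30 x + 5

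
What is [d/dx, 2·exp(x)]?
2 e^{x}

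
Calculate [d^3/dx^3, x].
3\frac{d^{2}}{dx^{2}}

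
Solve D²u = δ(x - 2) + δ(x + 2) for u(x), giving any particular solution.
\frac{|x - 2|}{2} + \frac{|x + 2|}{2}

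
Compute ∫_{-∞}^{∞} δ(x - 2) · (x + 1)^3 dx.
27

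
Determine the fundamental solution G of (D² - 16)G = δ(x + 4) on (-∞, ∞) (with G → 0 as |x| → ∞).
-\frac{e^{-4|x + 4|}}{8}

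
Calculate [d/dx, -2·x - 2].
-2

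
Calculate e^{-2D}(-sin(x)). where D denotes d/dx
- \sin{\left(x - 2 \right)}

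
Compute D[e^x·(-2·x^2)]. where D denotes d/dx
2 x \left(- x - 2\right) e^{x}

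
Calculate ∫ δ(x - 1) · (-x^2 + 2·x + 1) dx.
2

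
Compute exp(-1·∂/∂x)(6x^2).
6 x^{2} - 12 x + 6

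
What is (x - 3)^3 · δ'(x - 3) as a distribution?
0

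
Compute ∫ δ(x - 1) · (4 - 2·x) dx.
2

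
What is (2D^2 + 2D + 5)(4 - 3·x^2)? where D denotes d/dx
- 15 x^{2} - 12 x + 8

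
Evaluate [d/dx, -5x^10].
- 50 x^{9}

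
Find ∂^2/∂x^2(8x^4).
96 x^{2}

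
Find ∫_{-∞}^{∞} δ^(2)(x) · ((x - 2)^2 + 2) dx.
2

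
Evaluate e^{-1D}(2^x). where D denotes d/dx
2^{x - 1}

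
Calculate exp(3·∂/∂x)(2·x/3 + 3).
\frac{2 x}{3} + 5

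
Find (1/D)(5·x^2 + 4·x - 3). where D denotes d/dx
\frac{5 x^{3}}{3} + 2 x^{2} - 3 x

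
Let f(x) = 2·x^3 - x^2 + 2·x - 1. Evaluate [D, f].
6 x^{2} - 2 x + 2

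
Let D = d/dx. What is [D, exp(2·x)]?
2 e^{2 x}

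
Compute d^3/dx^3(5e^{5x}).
625 e^{5 x}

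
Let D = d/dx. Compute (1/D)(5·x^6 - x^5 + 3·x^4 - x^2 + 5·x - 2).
\frac{5 x^{7}}{7} - \frac{x^{6}}{6} + \frac{3 x^{5}}{5} - \frac{x^{3}}{3} + \frac{5 x^{2}}{2} - 2 x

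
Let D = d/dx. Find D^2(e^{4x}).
16 e^{4 x}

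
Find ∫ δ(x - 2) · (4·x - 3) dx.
5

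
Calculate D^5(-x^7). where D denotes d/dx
- 2520 x^{2}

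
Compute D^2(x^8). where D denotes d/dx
56 x^{6}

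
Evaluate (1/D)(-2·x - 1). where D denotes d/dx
- x^{2} - x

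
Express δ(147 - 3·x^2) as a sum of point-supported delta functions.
\frac{\delta(x - 7) + \delta(x + 7)}{42}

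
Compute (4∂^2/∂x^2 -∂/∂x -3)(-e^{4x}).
- 57 e^{4 x}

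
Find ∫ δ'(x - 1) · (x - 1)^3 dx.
0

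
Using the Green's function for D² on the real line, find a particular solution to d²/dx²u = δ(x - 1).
\frac{|x - 1|}{2}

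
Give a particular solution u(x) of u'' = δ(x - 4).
\frac{|x - 4|}{2}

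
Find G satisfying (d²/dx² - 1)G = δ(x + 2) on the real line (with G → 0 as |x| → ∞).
-\frac{e^{-|x + 2|}}{2}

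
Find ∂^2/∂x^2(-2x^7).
- 84 x^{5}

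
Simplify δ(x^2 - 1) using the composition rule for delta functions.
\frac{\delta(x + 1) + \delta(x - 1)}{2}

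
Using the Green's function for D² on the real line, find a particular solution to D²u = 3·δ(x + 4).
\frac{3|x + 4|}{2}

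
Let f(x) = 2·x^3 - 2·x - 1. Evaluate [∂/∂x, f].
6 x^{2} - 2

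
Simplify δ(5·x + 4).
\frac{\delta(x + 4/5)}{5}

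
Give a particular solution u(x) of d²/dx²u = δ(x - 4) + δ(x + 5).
\frac{|x - 4|}{2} + \frac{|x + 5|}{2}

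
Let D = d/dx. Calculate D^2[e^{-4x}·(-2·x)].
16 \left(1 - 2 x\right) e^{- 4 x}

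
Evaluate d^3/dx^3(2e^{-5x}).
- 250 e^{- 5 x}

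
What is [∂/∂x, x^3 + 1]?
3 x^{2}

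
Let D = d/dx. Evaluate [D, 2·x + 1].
2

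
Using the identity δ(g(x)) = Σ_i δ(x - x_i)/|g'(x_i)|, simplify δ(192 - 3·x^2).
\frac{\delta(x - 8) + \delta(x + 8)}{48}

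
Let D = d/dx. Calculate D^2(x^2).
2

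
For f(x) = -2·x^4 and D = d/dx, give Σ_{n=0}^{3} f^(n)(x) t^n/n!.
2 x \left(- 4 t^{3} - 6 t^{2} x - 4 t x^{2} - x^{3}\right)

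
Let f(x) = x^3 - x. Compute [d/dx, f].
3 x^{2} - 1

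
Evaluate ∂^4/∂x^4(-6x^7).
- 5040 x^{3}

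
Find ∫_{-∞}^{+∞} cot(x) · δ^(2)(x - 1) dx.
\frac{2 \cot{\left(1 \right)}}{\sin^{2}{\left(1 \right)}}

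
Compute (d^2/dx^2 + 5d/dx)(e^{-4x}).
- 4 e^{- 4 x}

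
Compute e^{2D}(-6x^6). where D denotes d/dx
- 6 x^{6} - 72 x^{5} - 360 x^{4} - 960 x^{3} - 1440 x^{2} - 1152 x - 384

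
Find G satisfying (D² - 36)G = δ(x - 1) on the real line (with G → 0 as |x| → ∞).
-\frac{e^{-6|x - 1|}}{12}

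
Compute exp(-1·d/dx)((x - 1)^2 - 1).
x^{2} - 4 x + 3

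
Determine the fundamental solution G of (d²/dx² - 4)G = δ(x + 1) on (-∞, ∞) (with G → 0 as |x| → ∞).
-\frac{e^{-2|x + 1|}}{4}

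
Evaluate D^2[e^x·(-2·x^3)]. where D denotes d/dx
- 2 x \left(x^{2} + 6 x + 6\right) e^{x}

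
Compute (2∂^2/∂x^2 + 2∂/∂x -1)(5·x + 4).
6 - 5 x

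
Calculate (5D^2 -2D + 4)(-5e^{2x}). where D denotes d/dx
- 100 e^{2 x}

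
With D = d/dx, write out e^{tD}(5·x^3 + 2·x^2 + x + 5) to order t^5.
5 t^{3} + t^{2} \left(15 x + 2\right) + t \left(15 x^{2} + 4 x + 1\right) + 5 x^{3} + 2 x^{2} + x + 5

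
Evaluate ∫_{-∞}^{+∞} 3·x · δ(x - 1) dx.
3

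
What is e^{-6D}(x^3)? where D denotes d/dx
x^{3} - 18 x^{2} + 108 x - 216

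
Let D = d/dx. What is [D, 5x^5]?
25 x^{4}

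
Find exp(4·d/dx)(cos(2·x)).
\cos{\left(2 x + 8 \right)}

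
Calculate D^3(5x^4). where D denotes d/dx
120 x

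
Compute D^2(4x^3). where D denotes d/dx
24 x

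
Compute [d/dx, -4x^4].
- 16 x^{3}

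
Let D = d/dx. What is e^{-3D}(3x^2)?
3 x^{2} - 18 x + 27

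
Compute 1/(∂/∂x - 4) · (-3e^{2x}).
\frac{3 e^{2 x}}{2}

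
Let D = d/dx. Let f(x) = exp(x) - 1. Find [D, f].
e^{x}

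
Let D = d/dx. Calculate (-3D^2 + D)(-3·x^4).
12 x^{2} \left(9 - x\right)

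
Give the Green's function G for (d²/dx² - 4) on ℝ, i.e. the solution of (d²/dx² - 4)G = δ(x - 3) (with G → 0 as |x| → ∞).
-\frac{e^{-2|x - 3|}}{4}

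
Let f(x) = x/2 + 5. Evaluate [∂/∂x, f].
\frac{1}{2}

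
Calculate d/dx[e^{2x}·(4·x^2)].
8 x \left(x + 1\right) e^{2 x}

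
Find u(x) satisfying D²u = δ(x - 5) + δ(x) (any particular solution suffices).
\frac{|x - 5|}{2} + \frac{|x|}{2}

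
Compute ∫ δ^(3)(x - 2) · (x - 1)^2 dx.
0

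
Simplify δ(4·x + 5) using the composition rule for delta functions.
\frac{\delta(x + 5/4)}{4}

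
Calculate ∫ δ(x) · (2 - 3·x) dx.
2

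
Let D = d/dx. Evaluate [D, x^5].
5 x^{4}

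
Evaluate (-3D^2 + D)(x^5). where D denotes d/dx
5 x^{3} \left(x - 12\right)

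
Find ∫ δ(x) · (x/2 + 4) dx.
4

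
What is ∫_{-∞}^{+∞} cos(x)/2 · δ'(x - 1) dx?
\frac{\sin{\left(1 \right)}}{2}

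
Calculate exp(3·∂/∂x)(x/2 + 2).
\frac{x}{2} + \frac{7}{2}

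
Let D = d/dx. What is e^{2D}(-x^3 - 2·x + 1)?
- x^{3} - 6 x^{2} - 14 x - 11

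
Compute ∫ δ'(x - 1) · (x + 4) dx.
-1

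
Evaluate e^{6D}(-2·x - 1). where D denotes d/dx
- 2 x - 13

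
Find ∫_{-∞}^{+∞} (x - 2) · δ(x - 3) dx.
1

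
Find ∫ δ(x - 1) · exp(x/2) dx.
e^{\frac{1}{2}}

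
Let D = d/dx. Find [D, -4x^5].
- 20 x^{4}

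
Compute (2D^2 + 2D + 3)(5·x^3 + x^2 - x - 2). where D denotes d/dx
15 x^{3} + 33 x^{2} + 61 x - 4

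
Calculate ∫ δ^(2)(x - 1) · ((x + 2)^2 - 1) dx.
2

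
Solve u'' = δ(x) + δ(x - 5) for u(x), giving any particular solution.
\frac{|x|}{2} + \frac{|x - 5|}{2}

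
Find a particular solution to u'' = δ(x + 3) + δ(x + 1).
\frac{|x + 3|}{2} + \frac{|x + 1|}{2}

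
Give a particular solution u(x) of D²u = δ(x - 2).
\frac{|x - 2|}{2}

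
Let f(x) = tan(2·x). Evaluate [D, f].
\frac{2}{\cos^{2}{\left(2 x \right)}}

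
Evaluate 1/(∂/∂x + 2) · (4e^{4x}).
\frac{2 e^{4 x}}{3}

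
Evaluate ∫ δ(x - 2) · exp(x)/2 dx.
\frac{e^{2}}{2}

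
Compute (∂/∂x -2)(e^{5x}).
3 e^{5 x}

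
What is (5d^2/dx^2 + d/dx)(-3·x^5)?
15 x^{3} \left(- x - 20\right)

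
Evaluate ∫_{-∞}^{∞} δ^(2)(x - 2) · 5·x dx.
0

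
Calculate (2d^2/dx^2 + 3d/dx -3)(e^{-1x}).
- 4 e^{- x}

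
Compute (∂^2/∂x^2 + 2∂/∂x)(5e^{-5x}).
75 e^{- 5 x}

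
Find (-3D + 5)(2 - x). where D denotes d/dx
13 - 5 x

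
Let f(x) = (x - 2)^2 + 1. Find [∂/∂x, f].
2 x - 4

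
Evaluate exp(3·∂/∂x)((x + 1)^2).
x^{2} + 8 x + 16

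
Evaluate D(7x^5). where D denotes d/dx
35 x^{4}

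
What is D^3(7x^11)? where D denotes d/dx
6930 x^{8}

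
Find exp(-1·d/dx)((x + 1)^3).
x^{3}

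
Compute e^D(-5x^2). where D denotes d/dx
- 5 x^{2} - 10 x - 5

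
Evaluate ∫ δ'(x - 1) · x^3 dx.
-3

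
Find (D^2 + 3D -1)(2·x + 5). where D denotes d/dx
1 - 2 x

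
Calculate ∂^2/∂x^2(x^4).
12 x^{2}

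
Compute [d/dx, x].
1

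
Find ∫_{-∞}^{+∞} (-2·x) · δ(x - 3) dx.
-6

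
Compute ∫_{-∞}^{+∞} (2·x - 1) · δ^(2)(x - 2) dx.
0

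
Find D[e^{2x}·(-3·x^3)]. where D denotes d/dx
x^{2} \left(- 6 x - 9\right) e^{2 x}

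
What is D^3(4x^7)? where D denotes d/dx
840 x^{4}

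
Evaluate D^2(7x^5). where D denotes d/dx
140 x^{3}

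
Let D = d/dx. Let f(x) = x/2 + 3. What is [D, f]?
\frac{1}{2}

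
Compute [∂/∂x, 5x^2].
10 x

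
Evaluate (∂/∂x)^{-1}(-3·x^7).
- \frac{3 x^{8}}{8}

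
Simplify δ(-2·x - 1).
\frac{\delta(x + 1/2)}{2}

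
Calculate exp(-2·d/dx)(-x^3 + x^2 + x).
- x^{3} + 7 x^{2} - 15 x + 10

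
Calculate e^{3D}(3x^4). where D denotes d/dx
3 x^{4} + 36 x^{3} + 162 x^{2} + 324 x + 243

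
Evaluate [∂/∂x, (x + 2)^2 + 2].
2 x + 4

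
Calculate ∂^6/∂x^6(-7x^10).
- 1058400 x^{4}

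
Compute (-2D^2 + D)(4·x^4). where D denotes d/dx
16 x^{2} \left(x - 6\right)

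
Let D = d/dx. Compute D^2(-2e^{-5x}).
- 50 e^{- 5 x}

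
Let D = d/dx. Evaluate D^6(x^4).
0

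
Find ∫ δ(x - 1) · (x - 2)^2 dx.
1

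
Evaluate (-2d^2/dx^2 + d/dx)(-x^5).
5 x^{3} \left(8 - x\right)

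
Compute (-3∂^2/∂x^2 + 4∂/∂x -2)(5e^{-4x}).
- 330 e^{- 4 x}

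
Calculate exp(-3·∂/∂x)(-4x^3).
- 4 x^{3} + 36 x^{2} - 108 x + 108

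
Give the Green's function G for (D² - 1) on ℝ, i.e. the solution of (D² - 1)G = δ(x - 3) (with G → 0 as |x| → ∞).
-\frac{e^{-|x - 3|}}{2}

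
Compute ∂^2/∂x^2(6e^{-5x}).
150 e^{- 5 x}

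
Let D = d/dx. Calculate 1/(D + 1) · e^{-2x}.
- e^{- 2 x}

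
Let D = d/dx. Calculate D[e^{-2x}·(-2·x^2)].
4 x \left(x - 1\right) e^{- 2 x}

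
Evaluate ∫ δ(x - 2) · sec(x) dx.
\sec{\left(2 \right)}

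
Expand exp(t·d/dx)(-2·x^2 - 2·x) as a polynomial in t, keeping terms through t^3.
- 2 t^{2} - 2 t \left(2 x + 1\right) - 2 x^{2} - 2 x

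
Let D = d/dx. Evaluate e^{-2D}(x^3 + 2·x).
x^{3} - 6 x^{2} + 14 x - 12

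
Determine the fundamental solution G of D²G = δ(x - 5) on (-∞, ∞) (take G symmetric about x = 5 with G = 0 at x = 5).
\frac{|x - 5|}{2}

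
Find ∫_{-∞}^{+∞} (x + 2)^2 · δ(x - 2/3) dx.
\frac{64}{9}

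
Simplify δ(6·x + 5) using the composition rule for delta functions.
\frac{\delta(x + 5/6)}{6}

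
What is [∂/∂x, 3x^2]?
6 x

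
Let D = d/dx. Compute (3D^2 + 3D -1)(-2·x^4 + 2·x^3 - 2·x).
2 x^{4} - 26 x^{3} - 54 x^{2} + 38 x - 6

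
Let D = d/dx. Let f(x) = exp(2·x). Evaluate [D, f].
2 e^{2 x}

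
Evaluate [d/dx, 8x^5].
40 x^{4}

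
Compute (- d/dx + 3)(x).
3 x - 1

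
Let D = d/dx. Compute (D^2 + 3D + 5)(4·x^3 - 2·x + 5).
20 x^{3} + 36 x^{2} + 14 x + 19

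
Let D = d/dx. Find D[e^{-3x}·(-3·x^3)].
9 x^{2} \left(x - 1\right) e^{- 3 x}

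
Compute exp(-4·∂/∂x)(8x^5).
8 x^{5} - 160 x^{4} + 1280 x^{3} - 5120 x^{2} + 10240 x - 8192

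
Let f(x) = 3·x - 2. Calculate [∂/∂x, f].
3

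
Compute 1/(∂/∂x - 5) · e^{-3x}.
- \frac{e^{- 3 x}}{8}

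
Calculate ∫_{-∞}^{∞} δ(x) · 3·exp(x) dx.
3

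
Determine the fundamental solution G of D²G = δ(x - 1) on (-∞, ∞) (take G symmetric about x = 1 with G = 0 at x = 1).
\frac{|x - 1|}{2}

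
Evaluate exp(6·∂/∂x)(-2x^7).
- 2 x^{7} - 84 x^{6} - 1512 x^{5} - 15120 x^{4} - 90720 x^{3} - 326592 x^{2} - 653184 x - 559872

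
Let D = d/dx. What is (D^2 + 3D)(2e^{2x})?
20 e^{2 x}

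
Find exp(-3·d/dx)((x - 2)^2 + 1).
x^{2} - 10 x + 26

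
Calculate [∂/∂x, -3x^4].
- 12 x^{3}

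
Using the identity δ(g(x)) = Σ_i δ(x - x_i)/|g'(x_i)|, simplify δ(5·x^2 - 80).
\frac{\delta(x - 4) + \delta(x + 4)}{40}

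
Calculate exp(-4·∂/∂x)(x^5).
x^{5} - 20 x^{4} + 160 x^{3} - 640 x^{2} + 1280 x - 1024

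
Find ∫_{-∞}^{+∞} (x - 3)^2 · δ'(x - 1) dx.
4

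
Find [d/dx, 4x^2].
8 x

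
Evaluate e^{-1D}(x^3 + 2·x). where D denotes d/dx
x^{3} - 3 x^{2} + 5 x - 3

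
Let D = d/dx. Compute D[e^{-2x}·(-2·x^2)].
4 x \left(x - 1\right) e^{- 2 x}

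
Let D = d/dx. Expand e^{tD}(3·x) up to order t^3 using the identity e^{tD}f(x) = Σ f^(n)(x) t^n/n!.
3 t + 3 x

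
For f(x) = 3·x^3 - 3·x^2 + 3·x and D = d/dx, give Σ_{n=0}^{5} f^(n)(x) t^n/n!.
3 t^{3} + 3 t^{2} \left(3 x - 1\right) + 3 t \left(3 x^{2} - 2 x + 1\right) + 3 x^{3} - 3 x^{2} + 3 x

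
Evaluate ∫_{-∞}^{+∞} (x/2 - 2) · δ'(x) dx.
- \frac{1}{2}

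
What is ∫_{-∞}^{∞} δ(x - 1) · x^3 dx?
1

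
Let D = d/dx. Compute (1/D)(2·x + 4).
x^{2} + 4 x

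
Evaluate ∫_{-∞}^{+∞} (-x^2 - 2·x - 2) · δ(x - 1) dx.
-5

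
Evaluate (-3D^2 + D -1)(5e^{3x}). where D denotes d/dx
- 125 e^{3 x}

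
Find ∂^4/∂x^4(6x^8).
10080 x^{4}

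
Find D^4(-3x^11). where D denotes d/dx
- 23760 x^{7}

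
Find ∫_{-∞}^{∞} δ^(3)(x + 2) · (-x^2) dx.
0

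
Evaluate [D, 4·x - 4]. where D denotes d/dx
4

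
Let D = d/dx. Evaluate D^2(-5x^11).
- 550 x^{9}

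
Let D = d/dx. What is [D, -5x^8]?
- 40 x^{7}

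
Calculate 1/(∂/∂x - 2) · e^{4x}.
\frac{e^{4 x}}{2}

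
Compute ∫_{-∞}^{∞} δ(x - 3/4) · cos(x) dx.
\cos{\left(\frac{3}{4} \right)}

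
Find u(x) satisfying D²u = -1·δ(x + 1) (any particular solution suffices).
-\frac{|x + 1|}{2}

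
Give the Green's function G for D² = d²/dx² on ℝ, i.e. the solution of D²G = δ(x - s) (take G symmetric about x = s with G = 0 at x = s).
\frac{|x - s|}{2}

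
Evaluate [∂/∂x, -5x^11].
- 55 x^{10}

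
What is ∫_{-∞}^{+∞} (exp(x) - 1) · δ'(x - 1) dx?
- e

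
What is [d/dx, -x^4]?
- 4 x^{3}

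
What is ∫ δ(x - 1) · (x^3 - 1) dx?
0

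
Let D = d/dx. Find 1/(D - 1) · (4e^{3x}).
2 e^{3 x}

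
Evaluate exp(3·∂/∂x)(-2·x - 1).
- 2 x - 7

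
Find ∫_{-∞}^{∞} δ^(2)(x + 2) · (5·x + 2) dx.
0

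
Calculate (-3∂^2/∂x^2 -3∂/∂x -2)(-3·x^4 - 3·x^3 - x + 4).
6 x^{4} + 42 x^{3} + 135 x^{2} + 56 x - 5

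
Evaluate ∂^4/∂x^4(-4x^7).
- 3360 x^{3}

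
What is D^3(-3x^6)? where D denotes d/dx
- 360 x^{3}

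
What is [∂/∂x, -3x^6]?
- 18 x^{5}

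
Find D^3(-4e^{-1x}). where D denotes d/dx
4 e^{- x}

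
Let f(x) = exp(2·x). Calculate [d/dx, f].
2 e^{2 x}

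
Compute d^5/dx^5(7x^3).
0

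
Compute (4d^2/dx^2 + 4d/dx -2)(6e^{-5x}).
468 e^{- 5 x}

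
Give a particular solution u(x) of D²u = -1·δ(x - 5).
-\frac{|x - 5|}{2}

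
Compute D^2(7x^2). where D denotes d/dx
14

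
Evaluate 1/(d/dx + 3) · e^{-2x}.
e^{- 2 x}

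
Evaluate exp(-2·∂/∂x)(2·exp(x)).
2 e^{x - 2}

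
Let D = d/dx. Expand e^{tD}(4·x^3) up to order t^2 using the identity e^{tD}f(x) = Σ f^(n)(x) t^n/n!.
4 x \left(3 t^{2} + 3 t x + x^{2}\right)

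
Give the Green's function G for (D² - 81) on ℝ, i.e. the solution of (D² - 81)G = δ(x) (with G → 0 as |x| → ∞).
-\frac{e^{-9|x|}}{18}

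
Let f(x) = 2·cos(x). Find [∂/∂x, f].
- 2 \sin{\left(x \right)}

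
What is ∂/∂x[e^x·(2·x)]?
2 \left(x + 1\right) e^{x}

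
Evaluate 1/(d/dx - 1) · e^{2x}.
e^{2 x}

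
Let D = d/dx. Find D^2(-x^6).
- 30 x^{4}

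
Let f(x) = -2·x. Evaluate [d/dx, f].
-2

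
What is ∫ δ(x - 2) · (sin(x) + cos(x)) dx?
\cos{\left(2 \right)} + \sin{\left(2 \right)}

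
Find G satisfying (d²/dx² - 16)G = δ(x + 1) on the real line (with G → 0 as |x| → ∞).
-\frac{e^{-4|x + 1|}}{8}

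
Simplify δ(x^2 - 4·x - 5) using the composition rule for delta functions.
\frac{\delta(x + 1) + \delta(x - 5)}{6}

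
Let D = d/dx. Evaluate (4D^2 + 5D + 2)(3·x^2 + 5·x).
6 x^{2} + 40 x + 49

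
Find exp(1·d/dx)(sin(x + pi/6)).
\sin{\left(x + \frac{\pi}{6} + 1 \right)}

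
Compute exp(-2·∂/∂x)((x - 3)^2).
x^{2} - 10 x + 25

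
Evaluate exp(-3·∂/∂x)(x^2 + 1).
x^{2} - 6 x + 10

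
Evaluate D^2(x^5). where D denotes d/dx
20 x^{3}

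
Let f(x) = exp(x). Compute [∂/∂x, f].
e^{x}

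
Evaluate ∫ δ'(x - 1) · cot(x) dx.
\frac{1}{\sin^{2}{\left(1 \right)}}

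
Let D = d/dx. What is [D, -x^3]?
- 3 x^{2}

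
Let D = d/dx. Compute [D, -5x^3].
- 15 x^{2}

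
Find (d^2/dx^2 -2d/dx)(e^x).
- e^{x}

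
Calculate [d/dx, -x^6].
- 6 x^{5}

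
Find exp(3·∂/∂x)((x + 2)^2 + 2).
x^{2} + 10 x + 27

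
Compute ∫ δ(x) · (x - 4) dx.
-4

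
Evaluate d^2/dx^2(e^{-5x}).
25 e^{- 5 x}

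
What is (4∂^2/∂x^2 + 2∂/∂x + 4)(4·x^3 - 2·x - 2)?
16 x^{3} + 24 x^{2} + 88 x - 12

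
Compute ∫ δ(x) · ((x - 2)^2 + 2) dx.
6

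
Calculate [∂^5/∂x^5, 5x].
25\frac{d^{4}}{dx^{4}}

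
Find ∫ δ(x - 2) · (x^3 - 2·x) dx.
4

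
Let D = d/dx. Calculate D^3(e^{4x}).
64 e^{4 x}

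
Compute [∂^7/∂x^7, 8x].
56\frac{d^{6}}{dx^{6}}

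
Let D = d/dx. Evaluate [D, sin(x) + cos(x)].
- \sin{\left(x \right)} + \cos{\left(x \right)}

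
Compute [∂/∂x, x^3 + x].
3 x^{2} + 1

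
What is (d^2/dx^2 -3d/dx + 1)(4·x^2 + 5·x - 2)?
4 x^{2} - 19 x - 9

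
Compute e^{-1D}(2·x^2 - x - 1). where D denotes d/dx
2 x^{2} - 5 x + 2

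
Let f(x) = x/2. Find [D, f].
\frac{1}{2}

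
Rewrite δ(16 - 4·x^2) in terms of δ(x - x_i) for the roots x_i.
\frac{\delta(x - 2) + \delta(x + 2)}{16}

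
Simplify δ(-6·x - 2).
\frac{\delta(x + 1/3)}{6}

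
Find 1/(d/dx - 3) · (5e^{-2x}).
- e^{- 2 x}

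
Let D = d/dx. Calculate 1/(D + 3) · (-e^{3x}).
- \frac{e^{3 x}}{6}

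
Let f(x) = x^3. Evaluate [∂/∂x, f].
3 x^{2}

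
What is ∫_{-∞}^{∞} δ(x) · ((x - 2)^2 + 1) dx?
5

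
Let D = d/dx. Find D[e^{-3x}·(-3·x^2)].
3 x \left(3 x - 2\right) e^{- 3 x}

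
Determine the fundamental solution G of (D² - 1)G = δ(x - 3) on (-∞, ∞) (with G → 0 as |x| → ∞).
-\frac{e^{-|x - 3|}}{2}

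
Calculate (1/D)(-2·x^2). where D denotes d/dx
- \frac{2 x^{3}}{3}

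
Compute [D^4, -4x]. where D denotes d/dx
-16D^{3}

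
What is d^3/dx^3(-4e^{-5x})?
500 e^{- 5 x}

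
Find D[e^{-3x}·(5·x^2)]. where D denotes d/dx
5 x \left(2 - 3 x\right) e^{- 3 x}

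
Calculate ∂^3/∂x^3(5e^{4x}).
320 e^{4 x}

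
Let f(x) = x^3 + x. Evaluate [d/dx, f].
3 x^{2} + 1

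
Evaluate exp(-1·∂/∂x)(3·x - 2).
3 x - 5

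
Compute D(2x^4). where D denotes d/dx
8 x^{3}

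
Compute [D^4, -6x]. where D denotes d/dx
-24D^{3}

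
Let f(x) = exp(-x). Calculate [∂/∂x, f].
- e^{- x}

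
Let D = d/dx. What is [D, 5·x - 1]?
5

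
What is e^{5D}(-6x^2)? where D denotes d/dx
- 6 x^{2} - 60 x - 150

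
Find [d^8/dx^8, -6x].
-48\frac{d^{7}}{dx^{7}}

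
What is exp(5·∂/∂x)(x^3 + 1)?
x^{3} + 15 x^{2} + 75 x + 126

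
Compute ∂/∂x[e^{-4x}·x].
\left(1 - 4 x\right) e^{- 4 x}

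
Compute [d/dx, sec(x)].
\tan{\left(x \right)} \sec{\left(x \right)}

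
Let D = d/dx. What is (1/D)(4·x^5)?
\frac{2 x^{6}}{3}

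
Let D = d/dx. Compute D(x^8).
8 x^{7}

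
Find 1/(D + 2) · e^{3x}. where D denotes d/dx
\frac{e^{3 x}}{5}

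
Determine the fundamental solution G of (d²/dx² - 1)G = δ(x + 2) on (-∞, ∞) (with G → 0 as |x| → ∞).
-\frac{e^{-|x + 2|}}{2}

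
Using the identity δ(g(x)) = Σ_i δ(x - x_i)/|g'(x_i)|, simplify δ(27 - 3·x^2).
\frac{\delta(x - 3) + \delta(x + 3)}{18}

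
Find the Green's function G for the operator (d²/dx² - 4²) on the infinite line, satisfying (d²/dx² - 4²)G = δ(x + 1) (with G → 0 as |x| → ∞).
-\frac{e^{-4|x + 1|}}{8}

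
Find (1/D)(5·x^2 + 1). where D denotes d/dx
\frac{5 x^{3}}{3} + x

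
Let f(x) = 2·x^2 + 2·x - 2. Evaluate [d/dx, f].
4 x + 2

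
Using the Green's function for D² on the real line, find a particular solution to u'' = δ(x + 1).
\frac{|x + 1|}{2}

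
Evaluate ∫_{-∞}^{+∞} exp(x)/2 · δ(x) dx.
\frac{1}{2}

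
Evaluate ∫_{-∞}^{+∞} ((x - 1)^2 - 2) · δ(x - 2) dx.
-1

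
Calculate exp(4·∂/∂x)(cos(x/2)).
\cos{\left(\frac{x}{2} + 2 \right)}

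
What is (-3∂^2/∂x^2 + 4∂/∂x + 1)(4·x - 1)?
4 x + 15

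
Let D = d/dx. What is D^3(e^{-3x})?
- 27 e^{- 3 x}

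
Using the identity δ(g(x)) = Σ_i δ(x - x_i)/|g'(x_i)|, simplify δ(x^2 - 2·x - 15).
\frac{\delta(x + 3) + \delta(x - 5)}{8}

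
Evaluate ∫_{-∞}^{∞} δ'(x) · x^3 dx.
0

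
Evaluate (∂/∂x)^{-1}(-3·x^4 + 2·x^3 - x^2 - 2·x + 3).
- \frac{3 x^{5}}{5} + \frac{x^{4}}{2} - \frac{x^{3}}{3} - x^{2} + 3 x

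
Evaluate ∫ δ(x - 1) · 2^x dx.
2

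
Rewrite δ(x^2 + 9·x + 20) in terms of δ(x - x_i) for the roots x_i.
\frac{\delta(x + 4) + \delta(x + 5)}{1}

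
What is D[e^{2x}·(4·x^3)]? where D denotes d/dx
x^{2} \left(8 x + 12\right) e^{2 x}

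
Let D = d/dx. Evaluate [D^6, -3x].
-18D^{5}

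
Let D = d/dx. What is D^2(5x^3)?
30 x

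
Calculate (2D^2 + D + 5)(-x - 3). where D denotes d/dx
- 5 x - 16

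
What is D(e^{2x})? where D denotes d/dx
2 e^{2 x}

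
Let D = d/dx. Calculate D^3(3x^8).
1008 x^{5}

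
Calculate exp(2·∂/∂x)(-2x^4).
- 2 x^{4} - 16 x^{3} - 48 x^{2} - 64 x - 32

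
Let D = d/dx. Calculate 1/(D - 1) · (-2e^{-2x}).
\frac{2 e^{- 2 x}}{3}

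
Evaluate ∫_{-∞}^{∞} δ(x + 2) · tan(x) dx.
- \tan{\left(2 \right)}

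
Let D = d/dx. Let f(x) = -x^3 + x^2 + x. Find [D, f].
- 3 x^{2} + 2 x + 1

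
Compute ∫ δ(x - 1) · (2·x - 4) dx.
-2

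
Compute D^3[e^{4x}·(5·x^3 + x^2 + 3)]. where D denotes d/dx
\left(320 x^{3} + 784 x^{2} + 456 x + 246\right) e^{4 x}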